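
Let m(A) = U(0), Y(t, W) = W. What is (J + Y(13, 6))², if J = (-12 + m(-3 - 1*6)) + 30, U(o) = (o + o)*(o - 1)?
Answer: 576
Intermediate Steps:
U(o) = 2*o*(-1 + o) (U(o) = (2*o)*(-1 + o) = 2*o*(-1 + o))
m(A) = 0 (m(A) = 2*0*(-1 + 0) = 2*0*(-1) = 0)
J = 18 (J = (-12 + 0) + 30 = -12 + 30 = 18)
(J + Y(13, 6))² = (18 + 6)² = 24² = 576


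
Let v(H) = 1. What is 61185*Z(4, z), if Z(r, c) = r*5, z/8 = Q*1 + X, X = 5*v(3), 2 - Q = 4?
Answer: 1223700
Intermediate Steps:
Q = -2 (Q = 2 - 1*4 = 2 - 4 = -2)
X = 5 (X = 5*1 = 5)
z = 24 (z = 8*(-2*1 + 5) = 8*(-2 + 5) = 8*3 = 24)
Z(r, c) = 5*r
61185*Z(4, z) = 61185*(5*4) = 61185*20 = 1223700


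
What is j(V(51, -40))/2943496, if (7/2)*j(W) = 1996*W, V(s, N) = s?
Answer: 25449/2575559 ≈ 0.0098810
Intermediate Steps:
j(W) = 3992*W/7 (j(W) = 2*(1996*W)/7 = 3992*W/7)
j(V(51, -40))/2943496 = ((3992/7)*51)/2943496 = (203592/7)*(1/2943496) = 25449/2575559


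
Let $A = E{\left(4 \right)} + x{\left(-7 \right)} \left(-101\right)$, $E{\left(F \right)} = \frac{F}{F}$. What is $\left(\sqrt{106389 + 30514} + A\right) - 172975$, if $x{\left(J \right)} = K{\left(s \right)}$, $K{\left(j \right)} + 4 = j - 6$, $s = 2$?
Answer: $-172166 + \sqrt{136903} \approx -1.718 \cdot 10^{5}$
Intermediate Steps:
$E{\left(F \right)} = 1$
$K{\left(j \right)} = -10 + j$ ($K{\left(j \right)} = -4 + \left(j - 6\right) = -4 + \left(-6 + j\right) = -10 + j$)
$x{\left(J \right)} = -8$ ($x{\left(J \right)} = -10 + 2 = -8$)
$A = 809$ ($A = 1 - -808 = 1 + 808 = 809$)
$\left(\sqrt{106389 + 30514} + A\right) - 172975 = \left(\sqrt{106389 + 30514} + 809\right) - 172975 = \left(\sqrt{136903} + 809\right) - 172975 = \left(809 + \sqrt{136903}\right) - 172975 = -172166 + \sqrt{136903}$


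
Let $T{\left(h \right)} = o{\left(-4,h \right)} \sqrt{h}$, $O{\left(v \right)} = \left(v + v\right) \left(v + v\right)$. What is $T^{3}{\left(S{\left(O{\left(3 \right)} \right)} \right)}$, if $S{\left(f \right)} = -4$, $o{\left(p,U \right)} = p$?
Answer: $512 i \approx 512.0 i$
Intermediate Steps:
$O{\left(v \right)} = 4 v^{2}$ ($O{\left(v \right)} = 2 v 2 v = 4 v^{2}$)
$T{\left(h \right)} = - 4 \sqrt{h}$
$T^{3}{\left(S{\left(O{\left(3 \right)} \right)} \right)} = \left(- 4 \sqrt{-4}\right)^{3} = \left(- 4 \cdot 2 i\right)^{3} = \left(- 8 i\right)^{3} = 512 i$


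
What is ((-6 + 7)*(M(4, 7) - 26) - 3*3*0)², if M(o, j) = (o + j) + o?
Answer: 121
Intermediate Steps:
M(o, j) = j + 2*o (M(o, j) = (j + o) + o = j + 2*o)
((-6 + 7)*(M(4, 7) - 26) - 3*3*0)² = ((-6 + 7)*((7 + 2*4) - 26) - 3*3*0)² = (1*((7 + 8) - 26) - 9*0)² = (1*(15 - 26) + 0)² = (1*(-11) + 0)² = (-11 + 0)² = (-11)² = 121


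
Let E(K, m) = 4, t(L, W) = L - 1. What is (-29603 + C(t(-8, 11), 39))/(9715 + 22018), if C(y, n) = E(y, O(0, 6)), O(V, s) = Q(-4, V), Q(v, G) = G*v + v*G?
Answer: -29599/31733 ≈ -0.93275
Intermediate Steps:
t(L, W) = -1 + L
Q(v, G) = 2*G*v (Q(v, G) = G*v + G*v = 2*G*v)
O(V, s) = -8*V (O(V, s) = 2*V*(-4) = -8*V)
C(y, n) = 4
(-29603 + C(t(-8, 11), 39))/(9715 + 22018) = (-29603 + 4)/(9715 + 22018) = -29599/31733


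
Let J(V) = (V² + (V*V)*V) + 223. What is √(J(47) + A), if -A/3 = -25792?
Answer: √183631 ≈ 428.52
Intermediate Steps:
A = 77376 (A = -3*(-25792) = 77376)
J(V) = 223 + V² + V³ (J(V) = (V² + V²*V) + 223 = (V² + V³) + 223 = 223 + V² + V³)
√(J(47) + A) = √((223 + 47² + 47³) + 77376) = √((223 + 2209 + 103823) + 77376) = √(106255 + 77376) = √183631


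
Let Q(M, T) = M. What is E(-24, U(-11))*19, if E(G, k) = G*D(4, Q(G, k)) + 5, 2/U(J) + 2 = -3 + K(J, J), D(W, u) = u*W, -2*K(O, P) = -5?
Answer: 43871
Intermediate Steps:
K(O, P) = 5/2 (K(O, P) = -½*(-5) = 5/2)
D(W, u) = W*u
U(J) = -⅘ (U(J) = 2/(-2 + (-3 + 5/2)) = 2/(-2 - ½) = 2/(-5/2) = 2*(-⅖) = -⅘)
E(G, k) = 5 + 4*G² (E(G, k) = G*(4*G) + 5 = 4*G² + 5 = 5 + 4*G²)
E(-24, U(-11))*19 = (5 + 4*(-24)²)*19 = (5 + 4*576)*19 = (5 + 2304)*19 = 2309*19 = 43871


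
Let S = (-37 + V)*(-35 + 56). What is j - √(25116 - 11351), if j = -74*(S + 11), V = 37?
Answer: -814 - √13765 ≈ -931.32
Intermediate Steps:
S = 0 (S = (-37 + 37)*(-35 + 56) = 0*21 = 0)
j = -814 (j = -74*(0 + 11) = -74*11 = -814)
j - √(25116 - 11351) = -814 - √(25116 - 11351) = -814 - √13765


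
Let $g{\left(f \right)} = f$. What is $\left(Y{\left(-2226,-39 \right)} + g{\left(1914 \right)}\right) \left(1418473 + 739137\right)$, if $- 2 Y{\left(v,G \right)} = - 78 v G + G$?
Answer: $7309291165995$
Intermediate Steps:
$Y{\left(v,G \right)} = - \frac{G}{2} + 39 G v$ ($Y{\left(v,G \right)} = - \frac{- 78 v G + G}{2} = - \frac{- 78 G v + G}{2} = - \frac{G - 78 G v}{2} = - \frac{G}{2} + 39 G v$)
$\left(Y{\left(-2226,-39 \right)} + g{\left(1914 \right)}\right) \left(1418473 + 739137\right) = \left(\frac{1}{2} \left(-39\right) \left(-1 + 78 \left(-2226\right)\right) + 1914\right) \left(1418473 + 739137\right) = \left(\frac{1}{2} \left(-39\right) \left(-1 - 173628\right) + 1914\right) 2157610 = \left(\frac{1}{2} \left(-39\right) \left(-173629\right) + 1914\right) 2157610 = \left(\frac{6771531}{2} + 1914\right) 2157610 = \frac{6775359}{2} \cdot 2157610 = 7309291165995$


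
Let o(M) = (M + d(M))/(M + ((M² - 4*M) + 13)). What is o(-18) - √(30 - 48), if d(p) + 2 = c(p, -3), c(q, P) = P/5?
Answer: -103/1955 - 3*I*√2 ≈ -0.052685 - 4.2426*I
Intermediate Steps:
c(q, P) = P/5 (c(q, P) = P*(⅕) = P/5)
d(p) = -13/5 (d(p) = -2 + (⅕)*(-3) = -2 - ⅗ = -13/5)
o(M) = (-13/5 + M)/(13 + M² - 3*M) (o(M) = (M - 13/5)/(M + ((M² - 4*M) + 13)) = (-13/5 + M)/(M + (13 + M² - 4*M)) = (-13/5 + M)/(13 + M² - 3*M))
o(-18) - √(30 - 48) = (-13/5 - 18)/(13 + (-18)² - 3*(-18)) - √(30 - 48) = -103/5/(13 + 324 + 54) - √(-18) = -103/5/391 - 3*I*√2 = (1/391)*(-103/5) - 3*I*√2 = -103/1955 - 3*I*√2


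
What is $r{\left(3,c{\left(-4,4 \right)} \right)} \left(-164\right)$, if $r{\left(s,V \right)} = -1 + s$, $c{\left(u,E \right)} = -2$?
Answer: $-328$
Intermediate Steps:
$r{\left(3,c{\left(-4,4 \right)} \right)} \left(-164\right) = \left(-1 + 3\right) \left(-164\right) = 2 \left(-164\right) = -328$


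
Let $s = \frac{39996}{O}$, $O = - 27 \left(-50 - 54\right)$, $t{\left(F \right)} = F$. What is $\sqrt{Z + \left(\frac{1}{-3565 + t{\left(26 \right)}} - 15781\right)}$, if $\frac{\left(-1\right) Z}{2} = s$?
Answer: $\frac{i \sqrt{301167517988649}}{138021} \approx 125.74 i$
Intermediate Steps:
$O = 2808$ ($O = \left(-27\right) \left(-104\right) = 2808$)
$s = \frac{1111}{78}$ ($s = \frac{39996}{2808} = 39996 \cdot \frac{1}{2808} = \frac{1111}{78} \approx 14.244$)
$Z = - \frac{1111}{39}$ ($Z = \left(-2\right) \frac{1111}{78} = - \frac{1111}{39} \approx -28.487$)
$\sqrt{Z + \left(\frac{1}{-3565 + t{\left(26 \right)}} - 15781\right)} = \sqrt{- \frac{1111}{39} + \left(\frac{1}{-3565 + 26} - 15781\right)} = \sqrt{- \frac{1111}{39} - \left(15781 - \frac{1}{-3539}\right)} = \sqrt{- \frac{1111}{39} - \frac{55848960}{3539}} = \sqrt{- \frac{2182041269}{138021}} = \frac{i \sqrt{301167517988649}}{138021}$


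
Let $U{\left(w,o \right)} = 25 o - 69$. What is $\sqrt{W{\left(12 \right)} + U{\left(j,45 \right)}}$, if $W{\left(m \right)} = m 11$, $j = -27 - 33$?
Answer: $6 \sqrt{33} \approx 34.467$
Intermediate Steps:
$j = -60$
$W{\left(m \right)} = 11 m$
$U{\left(w,o \right)} = -69 + 25 o$
$\sqrt{W{\left(12 \right)} + U{\left(j,45 \right)}} = \sqrt{11 \cdot 12 + \left(-69 + 25 \cdot 45\right)} = \sqrt{132 + \left(-69 + 1125\right)} = \sqrt{132 + 1056} = \sqrt{1188} = 6 \sqrt{33}$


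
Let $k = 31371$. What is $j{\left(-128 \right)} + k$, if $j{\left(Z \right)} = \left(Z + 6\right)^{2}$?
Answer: $46255$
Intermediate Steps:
$j{\left(Z \right)} = \left(6 + Z\right)^{2}$
$j{\left(-128 \right)} + k = \left(6 - 128\right)^{2} + 31371 = \left(-122\right)^{2} + 31371 = 14884 + 31371 = 46255$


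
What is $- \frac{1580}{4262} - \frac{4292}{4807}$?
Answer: $- \frac{12943782}{10243717} \approx -1.2636$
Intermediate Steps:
$- \frac{1580}{4262} - \frac{4292}{4807} = \left(-1580\right) \frac{1}{4262} - \frac{4292}{4807} = - \frac{790}{2131} - \frac{4292}{4807} = - \frac{12943782}{10243717}$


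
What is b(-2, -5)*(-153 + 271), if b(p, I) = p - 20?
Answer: -2596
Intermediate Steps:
b(p, I) = -20 + p
b(-2, -5)*(-153 + 271) = (-20 - 2)*(-153 + 271) = -22*118 = -2596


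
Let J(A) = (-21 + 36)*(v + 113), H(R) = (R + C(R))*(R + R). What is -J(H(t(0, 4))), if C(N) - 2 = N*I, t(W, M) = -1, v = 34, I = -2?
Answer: -2205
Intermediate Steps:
C(N) = 2 - 2*N (C(N) = 2 + N*(-2) = 2 - 2*N)
H(R) = 2*R*(2 - R) (H(R) = (R + (2 - 2*R))*(R + R) = (2 - R)*(2*R) = 2*R*(2 - R))
J(A) = 2205 (J(A) = (-21 + 36)*(34 + 113) = 15*147 = 2205)
-J(H(t(0, 4))) = -1*2205 = -2205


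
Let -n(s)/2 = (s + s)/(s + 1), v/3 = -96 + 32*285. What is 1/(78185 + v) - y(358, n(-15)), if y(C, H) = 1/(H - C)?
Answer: 739335/266931752 ≈ 0.0027698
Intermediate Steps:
v = 27072 (v = 3*(-96 + 32*285) = 3*(-96 + 9120) = 3*9024 = 27072)
n(s) = -4*s/(1 + s) (n(s) = -2*(s + s)/(s + 1) = -2*2*s/(1 + s) = -4*s/(1 + s))
1/(78185 + v) - y(358, n(-15)) = 1/(78185 + 27072) - (-1)/(358 - (-4)*(-15)/(1 - 15)) = 1/105257 - (-1)/(358 - (-4)*(-15)/(-14)) = 1/105257 - (-1)/(358 - (-4)*(-15)*(-1)/14) = 1/105257 - (-1)/(358 - 1*(-30/7)) = 1/105257 - (-1)/(358 + 30/7) = 1/105257 - (-1)/2536/7 = 1/105257 - (-1)*7/2536 = 1/105257 - 1*(-7/2536) = 1/105257 + 7/2536 = 739335/266931752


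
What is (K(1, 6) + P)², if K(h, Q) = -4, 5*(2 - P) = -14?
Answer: 16/25 ≈ 0.64000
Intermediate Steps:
P = 24/5 (P = 2 - ⅕*(-14) = 2 + 14/5 = 24/5 ≈ 4.8000)
(K(1, 6) + P)² = (-4 + 24/5)² = (⅘)² = 16/25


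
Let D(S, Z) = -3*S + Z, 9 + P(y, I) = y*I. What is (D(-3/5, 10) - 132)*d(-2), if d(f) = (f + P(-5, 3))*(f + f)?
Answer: -62504/5 ≈ -12501.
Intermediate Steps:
P(y, I) = -9 + I*y (P(y, I) = -9 + y*I = -9 + I*y)
D(S, Z) = Z - 3*S
d(f) = 2*f*(-24 + f) (d(f) = (f + (-9 + 3*(-5)))*(f + f) = (f + (-9 - 15))*(2*f) = (f - 24)*(2*f) = (-24 + f)*(2*f) = 2*f*(-24 + f))
(D(-3/5, 10) - 132)*d(-2) = ((10 - (-9)/5) - 132)*(2*(-2)*(-24 - 2)) = ((10 - (-9)/5) - 132)*(2*(-2)*(-26)) = ((10 - 3*(-3/5)) - 132)*104 = ((10 + 9/5) - 132)*104 = (59/5 - 132)*104 = -601/5*104 = -62504/5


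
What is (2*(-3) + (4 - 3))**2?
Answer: 25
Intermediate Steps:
(2*(-3) + (4 - 3))**2 = (-6 + 1)**2 = (-5)**2 = 25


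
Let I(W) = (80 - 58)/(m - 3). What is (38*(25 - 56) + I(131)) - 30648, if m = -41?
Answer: -63653/2 ≈ -31827.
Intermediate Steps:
I(W) = -½ (I(W) = (80 - 58)/(-41 - 3) = 22/(-44) = 22*(-1/44) = -½)
(38*(25 - 56) + I(131)) - 30648 = (38*(25 - 56) - ½) - 30648 = (38*(-31) - ½) - 30648 = (-1178 - ½) - 30648 = -2357/2 - 30648 = -63653/2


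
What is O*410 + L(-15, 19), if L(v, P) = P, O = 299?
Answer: 122609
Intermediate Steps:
O*410 + L(-15, 19) = 299*410 + 19 = 122590 + 19 = 122609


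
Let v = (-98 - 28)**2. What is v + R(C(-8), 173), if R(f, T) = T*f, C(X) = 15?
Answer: 18471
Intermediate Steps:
v = 15876 (v = (-126)**2 = 15876)
v + R(C(-8), 173) = 15876 + 173*15 = 15876 + 2595 = 18471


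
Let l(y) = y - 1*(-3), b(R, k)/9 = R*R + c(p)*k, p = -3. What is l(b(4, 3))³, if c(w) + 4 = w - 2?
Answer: -884736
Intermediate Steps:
c(w) = -6 + w (c(w) = -4 + (w - 2) = -4 + (-2 + w) = -6 + w)
b(R, k) = -81*k + 9*R² (b(R, k) = 9*(R*R + (-6 - 3)*k) = 9*(R² - 9*k) = -81*k + 9*R²)
l(y) = 3 + y (l(y) = y + 3 = 3 + y)
l(b(4, 3))³ = (3 + (-81*3 + 9*4²))³ = (3 + (-243 + 9*16))³ = (3 + (-243 + 144))³ = (3 - 99)³ = (-96)³ = -884736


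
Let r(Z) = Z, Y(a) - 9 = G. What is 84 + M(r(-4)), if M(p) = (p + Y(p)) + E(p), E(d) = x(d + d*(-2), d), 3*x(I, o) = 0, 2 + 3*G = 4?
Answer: 269/3 ≈ 89.667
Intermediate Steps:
G = 2/3 (G = -2/3 + (1/3)*4 = -2/3 + 4/3 = 2/3 ≈ 0.66667)
x(I, o) = 0 (x(I, o) = (1/3)*0 = 0)
Y(a) = 29/3 (Y(a) = 9 + 2/3 = 29/3)
E(d) = 0
M(p) = 29/3 + p (M(p) = (p + 29/3) + 0 = (29/3 + p) + 0 = 29/3 + p)
84 + M(r(-4)) = 84 + (29/3 - 4) = 84 + 17/3 = 269/3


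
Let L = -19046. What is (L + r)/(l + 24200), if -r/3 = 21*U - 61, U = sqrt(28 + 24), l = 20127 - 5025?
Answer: -18863/39302 - 63*sqrt(13)/19651 ≈ -0.49151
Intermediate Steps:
l = 15102
U = 2*sqrt(13) (U = sqrt(52) = 2*sqrt(13) ≈ 7.2111)
r = 183 - 126*sqrt(13) (r = -3*(21*(2*sqrt(13)) - 61) = -3*(42*sqrt(13) - 61) = -3*(-61 + 42*sqrt(13)) = 183 - 126*sqrt(13) ≈ -271.30)
(L + r)/(l + 24200) = (-19046 + (183 - 126*sqrt(13)))/(15102 + 24200) = (-18863 - 126*sqrt(13))/39302 = (-18863 - 126*sqrt(13))*(1/39302) = -18863/39302 - 63*sqrt(13)/19651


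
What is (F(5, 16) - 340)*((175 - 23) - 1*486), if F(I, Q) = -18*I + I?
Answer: 141950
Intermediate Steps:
F(I, Q) = -17*I
(F(5, 16) - 340)*((175 - 23) - 1*486) = (-17*5 - 340)*((175 - 23) - 1*486) = (-85 - 340)*(152 - 486) = -425*(-334) = 141950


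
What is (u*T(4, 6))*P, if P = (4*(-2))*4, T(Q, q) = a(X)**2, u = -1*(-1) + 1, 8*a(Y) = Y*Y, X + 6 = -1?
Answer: -2401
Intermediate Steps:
X = -7 (X = -6 - 1 = -7)
a(Y) = Y**2/8 (a(Y) = (Y*Y)/8 = Y**2/8)
u = 2 (u = 1 + 1 = 2)
T(Q, q) = 2401/64 (T(Q, q) = ((1/8)*(-7)**2)**2 = ((1/8)*49)**2 = (49/8)**2 = 2401/64)
P = -32 (P = -8*4 = -32)
(u*T(4, 6))*P = (2*(2401/64))*(-32) = (2401/32)*(-32) = -2401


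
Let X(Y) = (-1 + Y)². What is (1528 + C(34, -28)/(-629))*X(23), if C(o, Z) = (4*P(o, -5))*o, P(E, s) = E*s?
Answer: 28021664/37 ≈ 7.5734e+5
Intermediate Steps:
C(o, Z) = -20*o² (C(o, Z) = (4*(o*(-5)))*o = (4*(-5*o))*o = (-20*o)*o = -20*o²)
(1528 + C(34, -28)/(-629))*X(23) = (1528 - 20*34²/(-629))*(-1 + 23)² = (1528 - 20*1156*(-1/629))*22² = (1528 - 23120*(-1/629))*484 = (1528 + 1360/37)*484 = (57896/37)*484 = 28021664/37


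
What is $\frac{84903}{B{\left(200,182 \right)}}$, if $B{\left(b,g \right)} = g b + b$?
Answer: $\frac{28301}{12200} \approx 2.3198$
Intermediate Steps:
$B{\left(b,g \right)} = b + b g$ ($B{\left(b,g \right)} = b g + b = b + b g$)
$\frac{84903}{B{\left(200,182 \right)}} = \frac{84903}{200 \left(1 + 182\right)} = \frac{84903}{200 \cdot 183} = \frac{84903}{36600} = 84903 \cdot \frac{1}{36600} = \frac{28301}{12200}$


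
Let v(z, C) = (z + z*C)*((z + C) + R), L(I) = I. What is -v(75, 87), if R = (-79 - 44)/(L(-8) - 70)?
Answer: -14034900/13 ≈ -1.0796e+6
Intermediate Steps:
R = 41/26 (R = (-79 - 44)/(-8 - 70) = -123/(-78) = -123*(-1/78) = 41/26 ≈ 1.5769)
v(z, C) = (z + C*z)*(41/26 + C + z) (v(z, C) = (z + z*C)*((z + C) + 41/26) = (z + C*z)*((C + z) + 41/26) = (z + C*z)*(41/26 + C + z))
-v(75, 87) = -75*(41 + 26*75 + 26*87² + 67*87 + 26*87*75)/26 = -75*(41 + 1950 + 26*7569 + 5829 + 169650)/26 = -75*(41 + 1950 + 196794 + 5829 + 169650)/26 = -75*374264/26 = -1*14034900/13 = -14034900/13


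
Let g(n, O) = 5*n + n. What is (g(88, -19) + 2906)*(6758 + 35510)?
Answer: 145148312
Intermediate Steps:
g(n, O) = 6*n
(g(88, -19) + 2906)*(6758 + 35510) = (6*88 + 2906)*(6758 + 35510) = (528 + 2906)*42268 = 3434*42268 = 145148312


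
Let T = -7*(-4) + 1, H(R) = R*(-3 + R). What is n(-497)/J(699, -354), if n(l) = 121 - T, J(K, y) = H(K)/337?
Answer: 7751/121626 ≈ 0.063728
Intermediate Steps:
J(K, y) = K*(-3 + K)/337 (J(K, y) = (K*(-3 + K))/337 = (K*(-3 + K))*(1/337) = K*(-3 + K)/337)
T = 29 (T = 28 + 1 = 29)
n(l) = 92 (n(l) = 121 - 1*29 = 121 - 29 = 92)
n(-497)/J(699, -354) = 92/(((1/337)*699*(-3 + 699))) = 92/(((1/337)*699*696)) = 92/(486504/337) = 92*(337/486504) = 7751/121626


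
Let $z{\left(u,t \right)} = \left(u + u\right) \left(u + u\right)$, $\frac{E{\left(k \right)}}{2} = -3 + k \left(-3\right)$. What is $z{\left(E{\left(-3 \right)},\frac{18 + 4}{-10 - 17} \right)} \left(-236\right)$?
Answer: $-135936$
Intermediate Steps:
$E{\left(k \right)} = -6 - 6 k$ ($E{\left(k \right)} = 2 \left(-3 + k \left(-3\right)\right) = 2 \left(-3 - 3 k\right) = -6 - 6 k$)
$z{\left(u,t \right)} = 4 u^{2}$ ($z{\left(u,t \right)} = 2 u 2 u = 4 u^{2}$)
$z{\left(E{\left(-3 \right)},\frac{18 + 4}{-10 - 17} \right)} \left(-236\right) = 4 \left(-6 - -18\right)^{2} \left(-236\right) = 4 \left(-6 + 18\right)^{2} \left(-236\right) = 4 \cdot 12^{2} \left(-236\right) = 4 \cdot 144 \left(-236\right) = 576 \left(-236\right) = -135936$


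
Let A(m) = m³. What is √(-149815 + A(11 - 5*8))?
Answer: 6*I*√4839 ≈ 417.38*I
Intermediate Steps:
√(-149815 + A(11 - 5*8)) = √(-149815 + (11 - 5*8)³) = √(-149815 + (11 - 40)³) = √(-149815 + (-29)³) = √(-149815 - 24389) = √(-174204) = 6*I*√4839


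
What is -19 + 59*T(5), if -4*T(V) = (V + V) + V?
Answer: -961/4 ≈ -240.25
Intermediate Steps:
T(V) = -3*V/4 (T(V) = -((V + V) + V)/4 = -(2*V + V)/4 = -3*V/4)
-19 + 59*T(5) = -19 + 59*(-¾*5) = -19 + 59*(-15/4) = -19 - 885/4 = -961/4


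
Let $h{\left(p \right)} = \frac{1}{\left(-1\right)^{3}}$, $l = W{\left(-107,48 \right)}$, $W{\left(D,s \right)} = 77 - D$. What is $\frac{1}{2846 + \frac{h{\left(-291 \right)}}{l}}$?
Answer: $\frac{184}{523663} \approx 0.00035137$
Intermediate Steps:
$l = 184$ ($l = 77 - -107 = 77 + 107 = 184$)
$h{\left(p \right)} = -1$ ($h{\left(p \right)} = \frac{1}{-1} = -1$)
$\frac{1}{2846 + \frac{h{\left(-291 \right)}}{l}} = \frac{1}{2846 - \frac{1}{184}} = \frac{1}{\frac{523663}{184}} = \frac{184}{523663}$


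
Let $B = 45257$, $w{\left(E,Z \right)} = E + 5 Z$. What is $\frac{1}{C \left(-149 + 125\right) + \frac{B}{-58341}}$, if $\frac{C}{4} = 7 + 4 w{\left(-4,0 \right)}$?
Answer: $\frac{58341}{50361367} \approx 0.0011584$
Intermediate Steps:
$C = -36$ ($C = 4 \left(7 + 4 \left(-4 + 5 \cdot 0\right)\right) = 4 \left(7 + 4 \left(-4 + 0\right)\right) = 4 \left(7 + 4 \left(-4\right)\right) = 4 \left(7 - 16\right) = 4 \left(-9\right) = -36$)
$\frac{1}{C \left(-149 + 125\right) + \frac{B}{-58341}} = \frac{1}{- 36 \left(-149 + 125\right) + \frac{45257}{-58341}} = \frac{1}{\left(-36\right) \left(-24\right) + 45257 \left(- \frac{1}{58341}\right)} = \frac{1}{864 - \frac{45257}{58341}} = \frac{1}{\frac{50361367}{58341}} = \frac{58341}{50361367}$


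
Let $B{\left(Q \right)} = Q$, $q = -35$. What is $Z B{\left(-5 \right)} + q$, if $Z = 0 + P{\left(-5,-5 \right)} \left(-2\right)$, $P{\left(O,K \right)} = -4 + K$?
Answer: $-125$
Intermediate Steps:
$Z = 18$ ($Z = 0 + \left(-4 - 5\right) \left(-2\right) = 0 - -18 = 0 + 18 = 18$)
$Z B{\left(-5 \right)} + q = 18 \left(-5\right) - 35 = -90 - 35 = -125$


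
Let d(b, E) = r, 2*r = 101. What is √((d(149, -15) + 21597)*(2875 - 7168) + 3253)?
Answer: I*√371717858/2 ≈ 9640.0*I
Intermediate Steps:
r = 101/2 (r = (½)*101 = 101/2 ≈ 50.500)
d(b, E) = 101/2
√((d(149, -15) + 21597)*(2875 - 7168) + 3253) = √((101/2 + 21597)*(2875 - 7168) + 3253) = √((43295/2)*(-4293) + 3253) = √(-185865435/2 + 3253) = √(-185858929/2) = I*√371717858/2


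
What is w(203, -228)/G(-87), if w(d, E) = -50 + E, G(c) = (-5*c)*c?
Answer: 278/37845 ≈ 0.0073458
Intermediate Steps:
G(c) = -5*c²
w(203, -228)/G(-87) = (-50 - 228)/((-5*(-87)²)) = -278/((-5*7569)) = -278/(-37845) = -278*(-1/37845) = 278/37845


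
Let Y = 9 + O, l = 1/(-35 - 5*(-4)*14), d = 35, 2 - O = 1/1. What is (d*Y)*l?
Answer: 10/7 ≈ 1.4286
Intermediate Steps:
O = 1 (O = 2 - 1/1 = 2 - 1*1 = 2 - 1 = 1)
l = 1/245 (l = 1/(-35 + 20*14) = 1/(-35 + 280) = 1/245 ≈ 0.0040816)
Y = 10 (Y = 9 + 1 = 10)
(d*Y)*l = (35*10)*(1/245) = 350*(1/245) = 10/7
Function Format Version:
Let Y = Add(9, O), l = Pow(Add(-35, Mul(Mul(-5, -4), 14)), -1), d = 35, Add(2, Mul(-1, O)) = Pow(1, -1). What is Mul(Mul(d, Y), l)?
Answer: Rational(10, 7) ≈ 1.4286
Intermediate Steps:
O = 1 (O = Add(2, Mul(-1, Pow(1, -1))) = Add(2, Mul(-1, 1)) = Add(2, -1) = 1)
l = Rational(1, 245) (l = Pow(Add(-35, Mul(20, 14)), -1) = Pow(Add(-35, 280), -1) = Pow(245, -1) = Rational(1, 245) ≈ 0.0040816)
Y = 10 (Y = Add(9, 1) = 10)
Mul(Mul(d, Y), l) = Mul(Mul(35, 10), Rational(1, 245)) = Mul(350, Rational(1, 245)) = Rational(10, 7)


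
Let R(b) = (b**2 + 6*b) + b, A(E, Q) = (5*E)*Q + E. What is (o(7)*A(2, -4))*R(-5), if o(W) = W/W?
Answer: 380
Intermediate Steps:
o(W) = 1
A(E, Q) = E + 5*E*Q (A(E, Q) = 5*E*Q + E = E + 5*E*Q)
R(b) = b**2 + 7*b
(o(7)*A(2, -4))*R(-5) = (1*(2*(1 + 5*(-4))))*(-5*(7 - 5)) = (1*(2*(1 - 20)))*(-5*2) = (1*(2*(-19)))*(-10) = (1*(-38))*(-10) = -38*(-10) = 380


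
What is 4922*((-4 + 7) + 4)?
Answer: 34454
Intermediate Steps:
4922*((-4 + 7) + 4) = 4922*(3 + 4) = 4922*7 = 34454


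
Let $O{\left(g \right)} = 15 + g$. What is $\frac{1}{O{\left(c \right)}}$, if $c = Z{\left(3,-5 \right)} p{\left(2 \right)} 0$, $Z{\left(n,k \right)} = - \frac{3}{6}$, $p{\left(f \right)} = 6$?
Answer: $\frac{1}{15} \approx 0.066667$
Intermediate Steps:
$Z{\left(n,k \right)} = - \frac{1}{2}$ ($Z{\left(n,k \right)} = \left(-3\right) \frac{1}{6} = - \frac{1}{2}$)
$c = 0$ ($c = \left(- \frac{1}{2}\right) 6 \cdot 0 = \left(-3\right) 0 = 0$)
$\frac{1}{O{\left(c \right)}} = \frac{1}{15 + 0} = \frac{1}{15}$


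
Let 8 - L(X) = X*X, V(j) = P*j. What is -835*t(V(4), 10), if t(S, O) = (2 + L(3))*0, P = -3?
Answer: 0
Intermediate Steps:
V(j) = -3*j
L(X) = 8 - X**2 (L(X) = 8 - X*X = 8 - X**2)
t(S, O) = 0 (t(S, O) = (2 + (8 - 1*3**2))*0 = (2 + (8 - 1*9))*0 = (2 + (8 - 9))*0 = (2 - 1)*0 = 1*0 = 0)
-835*t(V(4), 10) = -835*0 = 0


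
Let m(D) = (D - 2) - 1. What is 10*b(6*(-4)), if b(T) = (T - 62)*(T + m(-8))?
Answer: 30100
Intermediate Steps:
m(D) = -3 + D (m(D) = (-2 + D) - 1 = -3 + D)
b(T) = (-62 + T)*(-11 + T) (b(T) = (T - 62)*(T + (-3 - 8)) = (-62 + T)*(T - 11) = (-62 + T)*(-11 + T))
10*b(6*(-4)) = 10*(682 + (6*(-4))² - 438*(-4)) = 10*(682 + (-24)² - 73*(-24)) = 10*(682 + 576 + 1752) = 10*3010 = 30100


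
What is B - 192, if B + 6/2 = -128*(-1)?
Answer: -67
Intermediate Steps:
B = 125 (B = -3 - 128*(-1) = -3 + 128 = 125)
B - 192 = 125 - 192 = -67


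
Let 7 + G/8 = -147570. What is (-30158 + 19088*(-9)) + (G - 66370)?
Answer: -1448936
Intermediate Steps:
G = -1180616 (G = -56 + 8*(-147570) = -56 - 1180560 = -1180616)
(-30158 + 19088*(-9)) + (G - 66370) = (-30158 + 19088*(-9)) + (-1180616 - 66370) = (-30158 - 171792) - 1246986 = -201950 - 1246986 = -1448936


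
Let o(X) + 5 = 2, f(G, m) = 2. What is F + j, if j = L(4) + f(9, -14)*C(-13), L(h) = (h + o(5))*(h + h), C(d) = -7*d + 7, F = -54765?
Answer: -54561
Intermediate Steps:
o(X) = -3 (o(X) = -5 + 2 = -3)
C(d) = 7 - 7*d
L(h) = 2*h*(-3 + h) (L(h) = (h - 3)*(h + h) = (-3 + h)*(2*h) = 2*h*(-3 + h))
j = 204 (j = 2*4*(-3 + 4) + 2*(7 - 7*(-13)) = 2*4*1 + 2*(7 + 91) = 8 + 2*98 = 8 + 196 = 204)
F + j = -54765 + 204 = -54561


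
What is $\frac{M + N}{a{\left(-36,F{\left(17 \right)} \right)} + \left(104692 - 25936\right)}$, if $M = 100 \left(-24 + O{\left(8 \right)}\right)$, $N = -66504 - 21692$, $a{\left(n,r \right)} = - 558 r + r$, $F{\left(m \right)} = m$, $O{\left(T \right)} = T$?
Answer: $- \frac{89796}{69287} \approx -1.296$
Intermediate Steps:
$a{\left(n,r \right)} = - 557 r$
$N = -88196$ ($N = -66504 - 21692 = -88196$)
$M = -1600$ ($M = 100 \left(-24 + 8\right) = 100 \left(-16\right) = -1600$)
$\frac{M + N}{a{\left(-36,F{\left(17 \right)} \right)} + \left(104692 - 25936\right)} = \frac{-1600 - 88196}{\left(-557\right) 17 + \left(104692 - 25936\right)} = - \frac{89796}{-9469 + 78756} = - \frac{89796}{69287}$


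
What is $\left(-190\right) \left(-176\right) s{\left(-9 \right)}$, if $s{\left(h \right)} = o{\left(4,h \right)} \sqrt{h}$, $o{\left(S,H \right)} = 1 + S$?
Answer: $501600 i \approx 5.016 \cdot 10^{5} i$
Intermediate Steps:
$s{\left(h \right)} = 5 \sqrt{h}$ ($s{\left(h \right)} = \left(1 + 4\right) \sqrt{h} = 5 \sqrt{h}$)
$\left(-190\right) \left(-176\right) s{\left(-9 \right)} = \left(-190\right) \left(-176\right) 5 \sqrt{-9} = 33440 \cdot 5 \cdot 3 i = 33440 \cdot 15 i = 501600 i$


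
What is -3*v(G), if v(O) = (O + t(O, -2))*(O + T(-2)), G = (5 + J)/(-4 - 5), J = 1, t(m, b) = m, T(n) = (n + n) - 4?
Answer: -104/3 ≈ -34.667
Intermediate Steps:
T(n) = -4 + 2*n (T(n) = 2*n - 4 = -4 + 2*n)
G = -⅔ (G = (5 + 1)/(-4 - 5) = 6/(-9) = 6*(-⅑) = -⅔ ≈ -0.66667)
v(O) = 2*O*(-8 + O) (v(O) = (O + O)*(O + (-4 + 2*(-2))) = (2*O)*(O + (-4 - 4)) = (2*O)*(O - 8) = (2*O)*(-8 + O) = 2*O*(-8 + O))
-3*v(G) = -6*(-2)*(-8 - ⅔)/3 = -6*(-2)*(-26)/(3*3) = -3*104/9 = -104/3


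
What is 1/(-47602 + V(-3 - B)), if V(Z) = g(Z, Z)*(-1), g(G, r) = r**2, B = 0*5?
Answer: -1/47611 ≈ -2.1004e-5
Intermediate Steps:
B = 0
V(Z) = -Z**2 (V(Z) = Z**2*(-1) = -Z**2)
1/(-47602 + V(-3 - B)) = 1/(-47602 - (-3 - 1*0)**2) = 1/(-47602 - (-3 + 0)**2) = 1/(-47602 - 1*(-3)**2) = 1/(-47602 - 1*9) = 1/(-47602 - 9) = 1/(-47611) = -1/47611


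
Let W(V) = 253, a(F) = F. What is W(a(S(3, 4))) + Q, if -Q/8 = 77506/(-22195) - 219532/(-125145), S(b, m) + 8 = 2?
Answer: 148269380723/555518655 ≈ 266.90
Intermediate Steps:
S(b, m) = -6 (S(b, m) = -8 + 2 = -6)
Q = 7723161008/555518655 (Q = -8*(77506/(-22195) - 219532/(-125145)) = -8*(77506*(-1/22195) - 219532*(-1/125145)) = -8*(-77506/22195 + 219532/125145) = -8*(-965395126/555518655) = 7723161008/555518655 ≈ 13.903)
W(a(S(3, 4))) + Q = 253 + 7723161008/555518655 = 148269380723/555518655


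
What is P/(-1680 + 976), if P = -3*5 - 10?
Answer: 25/704 ≈ 0.035511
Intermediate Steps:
P = -25 (P = -15 - 10 = -25)
P/(-1680 + 976) = -25/(-1680 + 976) = -25/(-704) = -1/704*(-25) = 25/704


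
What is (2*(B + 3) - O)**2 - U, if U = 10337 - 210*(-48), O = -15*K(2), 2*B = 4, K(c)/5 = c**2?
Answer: 75683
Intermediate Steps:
K(c) = 5*c**2
B = 2 (B = (1/2)*4 = 2)
O = -300 (O = -75*2**2 = -75*4 = -15*20 = -300)
U = 20417 (U = 10337 - 1*(-10080) = 10337 + 10080 = 20417)
(2*(B + 3) - O)**2 - U = (2*(2 + 3) - 1*(-300))**2 - 1*20417 = (2*5 + 300)**2 - 20417 = (10 + 300)**2 - 20417 = 310**2 - 20417 = 96100 - 20417 = 75683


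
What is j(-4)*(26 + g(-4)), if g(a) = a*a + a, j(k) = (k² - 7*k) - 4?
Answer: 1520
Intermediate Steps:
j(k) = -4 + k² - 7*k
g(a) = a + a² (g(a) = a² + a = a + a²)
j(-4)*(26 + g(-4)) = (-4 + (-4)² - 7*(-4))*(26 - 4*(1 - 4)) = (-4 + 16 + 28)*(26 - 4*(-3)) = 40*(26 + 12) = 40*38 = 1520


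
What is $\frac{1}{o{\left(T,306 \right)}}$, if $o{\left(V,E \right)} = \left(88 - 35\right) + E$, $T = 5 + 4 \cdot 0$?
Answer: $\frac{1}{359} \approx 0.0027855$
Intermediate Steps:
$T = 5$ ($T = 5 + 0 = 5$)
$o{\left(V,E \right)} = 53 + E$
$\frac{1}{o{\left(T,306 \right)}} = \frac{1}{53 + 306} = \frac{1}{359}$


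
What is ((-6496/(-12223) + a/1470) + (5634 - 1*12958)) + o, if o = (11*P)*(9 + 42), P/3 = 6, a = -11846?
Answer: 24853730201/8983905 ≈ 2766.5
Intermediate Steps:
P = 18 (P = 3*6 = 18)
o = 10098 (o = (11*18)*(9 + 42) = 198*51 = 10098)
((-6496/(-12223) + a/1470) + (5634 - 1*12958)) + o = ((-6496/(-12223) - 11846/1470) + (5634 - 1*12958)) + 10098 = ((-6496*(-1/12223) - 11846*1/1470) + (5634 - 12958)) + 10098 = ((6496/12223 - 5923/735) - 7324) + 10098 = (-67622269/8983905 - 7324) + 10098 = -65865742489/8983905 + 10098 = 24853730201/8983905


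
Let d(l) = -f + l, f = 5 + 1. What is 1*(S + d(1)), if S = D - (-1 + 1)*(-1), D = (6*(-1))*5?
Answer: -35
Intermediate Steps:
f = 6
D = -30 (D = -6*5 = -30)
d(l) = -6 + l (d(l) = -1*6 + l = -6 + l)
S = -30 (S = -30 - (-1 + 1)*(-1) = -30 - 0*(-1) = -30 - 1*0 = -30 + 0 = -30)
1*(S + d(1)) = 1*(-30 + (-6 + 1)) = 1*(-30 - 5) = 1*(-35) = -35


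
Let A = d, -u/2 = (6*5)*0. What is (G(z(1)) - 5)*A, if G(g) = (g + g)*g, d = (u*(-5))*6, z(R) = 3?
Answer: 0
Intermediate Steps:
u = 0 (u = -2*6*5*0 = -60*0 = -2*0 = 0)
d = 0 (d = (0*(-5))*6 = 0*6 = 0)
A = 0
G(g) = 2*g**2 (G(g) = (2*g)*g = 2*g**2)
(G(z(1)) - 5)*A = (2*3**2 - 5)*0 = (2*9 - 5)*0 = (18 - 5)*0 = 13*0 = 0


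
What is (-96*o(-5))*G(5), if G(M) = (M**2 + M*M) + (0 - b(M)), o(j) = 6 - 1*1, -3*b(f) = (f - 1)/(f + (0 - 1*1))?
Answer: -24160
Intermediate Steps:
b(f) = -1/3 (b(f) = -(f - 1)/(3*(f + (0 - 1*1))) = -(-1 + f)/(3*(f + (0 - 1))) = -(-1 + f)/(3*(f - 1)) = -(-1 + f)/(3*(-1 + f)) = -1/3*1 = -1/3)
o(j) = 5 (o(j) = 6 - 1 = 5)
G(M) = 1/3 + 2*M**2 (G(M) = (M**2 + M*M) + (0 - 1*(-1/3)) = (M**2 + M**2) + (0 + 1/3) = 2*M**2 + 1/3 = 1/3 + 2*M**2)
(-96*o(-5))*G(5) = (-96*5)*(1/3 + 2*5**2) = -480*(1/3 + 2*25) = -480*(1/3 + 50) = -480*151/3 = -24160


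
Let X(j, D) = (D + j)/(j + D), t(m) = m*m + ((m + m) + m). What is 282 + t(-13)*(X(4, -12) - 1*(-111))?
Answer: 14842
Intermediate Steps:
t(m) = m**2 + 3*m (t(m) = m**2 + (2*m + m) = m**2 + 3*m)
X(j, D) = 1 (X(j, D) = (D + j)/(D + j) = 1)
282 + t(-13)*(X(4, -12) - 1*(-111)) = 282 + (-13*(3 - 13))*(1 - 1*(-111)) = 282 + (-13*(-10))*(1 + 111) = 282 + 130*112 = 282 + 14560 = 14842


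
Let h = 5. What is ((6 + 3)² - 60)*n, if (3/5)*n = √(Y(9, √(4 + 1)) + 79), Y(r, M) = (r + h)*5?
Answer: 35*√149 ≈ 427.23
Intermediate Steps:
Y(r, M) = 25 + 5*r (Y(r, M) = (r + 5)*5 = (5 + r)*5 = 25 + 5*r)
n = 5*√149/3 (n = 5*√((25 + 5*9) + 79)/3 = 5*√((25 + 45) + 79)/3 = 5*√(70 + 79)/3 = 5*√149/3 ≈ 20.344)
((6 + 3)² - 60)*n = ((6 + 3)² - 60)*(5*√149/3) = (9² - 60)*(5*√149/3) = (81 - 60)*(5*√149/3) = 21*(5*√149/3) = 35*√149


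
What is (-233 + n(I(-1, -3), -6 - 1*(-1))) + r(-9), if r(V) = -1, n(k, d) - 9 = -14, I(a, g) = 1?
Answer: -239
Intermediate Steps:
n(k, d) = -5 (n(k, d) = 9 - 14 = -5)
(-233 + n(I(-1, -3), -6 - 1*(-1))) + r(-9) = (-233 - 5) - 1 = -238 - 1 = -239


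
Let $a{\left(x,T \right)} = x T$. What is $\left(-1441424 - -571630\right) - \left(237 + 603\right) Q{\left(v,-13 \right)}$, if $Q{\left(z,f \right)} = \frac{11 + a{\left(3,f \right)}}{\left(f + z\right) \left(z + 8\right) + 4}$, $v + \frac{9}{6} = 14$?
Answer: $- \frac{4367786}{5} \approx -8.7356 \cdot 10^{5}$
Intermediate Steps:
$a{\left(x,T \right)} = T x$
$v = \frac{25}{2}$ ($v = - \frac{3}{2} + 14 = \frac{25}{2} \approx 12.5$)
$Q{\left(z,f \right)} = \frac{11 + 3 f}{4 + \left(8 + z\right) \left(f + z\right)}$ ($Q{\left(z,f \right)} = \frac{11 + f 3}{\left(f + z\right) \left(z + 8\right) + 4} = \frac{11 + 3 f}{\left(f + z\right) \left(8 + z\right) + 4} = \frac{11 + 3 f}{\left(8 + z\right) \left(f + z\right) + 4} = \frac{11 + 3 f}{4 + \left(8 + z\right) \left(f + z\right)}$)
$\left(-1441424 - -571630\right) - \left(237 + 603\right) Q{\left(v,-13 \right)} = \left(-1441424 - -571630\right) - \left(237 + 603\right) \frac{11 + 3 \left(-13\right)}{4 + \left(\frac{25}{2}\right)^{2} + 8 \left(-13\right) + 8 \cdot \frac{25}{2} - \frac{325}{2}} = \left(-1441424 + 571630\right) - 840 \frac{11 - 39}{4 + \frac{625}{4} - 104 + 100 - \frac{325}{2}} = -869794 - 840 \frac{1}{- \frac{25}{4}} \left(-28\right) = -869794 - 840 \left(\left(- \frac{4}{25}\right) \left(-28\right)\right) = -869794 - 840 \cdot \frac{112}{25} = -869794 - \frac{18816}{5} = - \frac{4367786}{5}$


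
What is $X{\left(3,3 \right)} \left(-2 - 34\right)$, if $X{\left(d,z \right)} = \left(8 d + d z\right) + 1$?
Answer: $-1224$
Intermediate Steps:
$X{\left(d,z \right)} = 1 + 8 d + d z$
$X{\left(3,3 \right)} \left(-2 - 34\right) = \left(1 + 8 \cdot 3 + 3 \cdot 3\right) \left(-2 - 34\right) = \left(1 + 24 + 9\right) \left(-36\right) = 34 \left(-36\right) = -1224$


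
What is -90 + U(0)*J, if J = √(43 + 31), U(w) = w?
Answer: -90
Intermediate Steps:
J = √74 ≈ 8.6023
-90 + U(0)*J = -90 + 0*√74 = -90 + 0 = -90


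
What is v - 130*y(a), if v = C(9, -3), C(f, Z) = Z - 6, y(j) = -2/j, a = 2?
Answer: 121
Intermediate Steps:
C(f, Z) = -6 + Z
v = -9 (v = -6 - 3 = -9)
v - 130*y(a) = -9 - (-260)/2 = -9 - 130*(-1) = -9 + 130 = 121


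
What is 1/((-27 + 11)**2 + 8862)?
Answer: 1/9118 ≈ 0.00010967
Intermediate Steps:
1/((-27 + 11)**2 + 8862) = 1/((-16)**2 + 8862) = 1/(256 + 8862) = 1/9118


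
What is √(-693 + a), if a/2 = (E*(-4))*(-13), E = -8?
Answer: 5*I*√61 ≈ 39.051*I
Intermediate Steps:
a = -832 (a = 2*(-8*(-4)*(-13)) = 2*(32*(-13)) = 2*(-416) = -832)
√(-693 + a) = √(-693 - 832) = √(-1525) = 5*I*√61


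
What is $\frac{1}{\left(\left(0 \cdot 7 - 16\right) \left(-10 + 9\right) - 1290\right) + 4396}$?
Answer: $\frac{1}{3122} \approx 0.00032031$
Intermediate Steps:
$\frac{1}{\left(\left(0 \cdot 7 - 16\right) \left(-10 + 9\right) - 1290\right) + 4396} = \frac{1}{\left(\left(0 - 16\right) \left(-1\right) - 1290\right) + 4396} = \frac{1}{\left(\left(-16\right) \left(-1\right) - 1290\right) + 4396} = \frac{1}{\left(16 - 1290\right) + 4396} = \frac{1}{-1274 + 4396} = \frac{1}{3122}$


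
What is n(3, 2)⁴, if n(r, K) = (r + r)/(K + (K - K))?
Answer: 81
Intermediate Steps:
n(r, K) = 2*r/K (n(r, K) = (2*r)/(K + 0) = (2*r)/K = 2*r/K)
n(3, 2)⁴ = (2*3/2)⁴ = (2*3*(½))⁴ = 3⁴ = 81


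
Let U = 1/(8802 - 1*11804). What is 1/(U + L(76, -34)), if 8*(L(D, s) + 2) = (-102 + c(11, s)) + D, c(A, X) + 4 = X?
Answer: -3002/30021 ≈ -0.099997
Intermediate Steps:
c(A, X) = -4 + X
U = -1/3002 (U = 1/(8802 - 11804) = 1/(-3002) = -1/3002 ≈ -0.00033311)
L(D, s) = -61/4 + D/8 + s/8 (L(D, s) = -2 + ((-102 + (-4 + s)) + D)/8 = -2 + ((-106 + s) + D)/8 = -2 + (-106 + D + s)/8 = -2 + (-53/4 + D/8 + s/8) = -61/4 + D/8 + s/8)
1/(U + L(76, -34)) = 1/(-1/3002 + (-61/4 + (⅛)*76 + (⅛)*(-34))) = 1/(-1/3002 + (-61/4 + 19/2 - 17/4)) = 1/(-1/3002 - 10) = 1/(-30021/3002) = -3002/30021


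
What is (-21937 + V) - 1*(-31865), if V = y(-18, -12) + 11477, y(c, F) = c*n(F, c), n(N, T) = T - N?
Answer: 21513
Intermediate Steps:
y(c, F) = c*(c - F)
V = 11585 (V = -18*(-18 - 1*(-12)) + 11477 = -18*(-18 + 12) + 11477 = -18*(-6) + 11477 = 108 + 11477 = 11585)
(-21937 + V) - 1*(-31865) = (-21937 + 11585) - 1*(-31865) = -10352 + 31865 = 21513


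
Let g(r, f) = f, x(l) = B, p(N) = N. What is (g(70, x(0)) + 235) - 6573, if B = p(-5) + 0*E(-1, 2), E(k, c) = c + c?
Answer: -6343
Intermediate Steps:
E(k, c) = 2*c
B = -5 (B = -5 + 0*(2*2) = -5 + 0*4 = -5 + 0 = -5)
x(l) = -5
(g(70, x(0)) + 235) - 6573 = (-5 + 235) - 6573 = 230 - 6573 = -6343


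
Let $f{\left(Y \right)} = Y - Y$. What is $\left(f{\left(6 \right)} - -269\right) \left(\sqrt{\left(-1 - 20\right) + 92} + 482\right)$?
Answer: $129658 + 269 \sqrt{71} \approx 1.3192 \cdot 10^{5}$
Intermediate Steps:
$f{\left(Y \right)} = 0$
$\left(f{\left(6 \right)} - -269\right) \left(\sqrt{\left(-1 - 20\right) + 92} + 482\right) = \left(0 - -269\right) \left(\sqrt{\left(-1 - 20\right) + 92} + 482\right) = \left(0 + 269\right) \left(\sqrt{\left(-1 - 20\right) + 92} + 482\right) = 269 \left(\sqrt{-21 + 92} + 482\right) = 269 \left(\sqrt{71} + 482\right) = 269 \left(482 + \sqrt{71}\right) = 129658 + 269 \sqrt{71}$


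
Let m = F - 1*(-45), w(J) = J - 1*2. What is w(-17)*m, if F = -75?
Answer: 570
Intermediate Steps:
w(J) = -2 + J (w(J) = J - 2 = -2 + J)
m = -30 (m = -75 - 1*(-45) = -75 + 45 = -30)
w(-17)*m = (-2 - 17)*(-30) = -19*(-30) = 570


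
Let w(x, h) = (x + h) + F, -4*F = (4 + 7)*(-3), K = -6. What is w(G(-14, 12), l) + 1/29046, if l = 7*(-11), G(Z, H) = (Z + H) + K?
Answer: -4458559/58092 ≈ -76.750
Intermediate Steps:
F = 33/4 (F = -(4 + 7)*(-3)/4 = -11*(-3)/4 = -¼*(-33) = 33/4 ≈ 8.2500)
G(Z, H) = -6 + H + Z (G(Z, H) = (Z + H) - 6 = (H + Z) - 6 = -6 + H + Z)
l = -77
w(x, h) = 33/4 + h + x (w(x, h) = (x + h) + 33/4 = (h + x) + 33/4 = 33/4 + h + x)
w(G(-14, 12), l) + 1/29046 = (33/4 - 77 + (-6 + 12 - 14)) + 1/29046 = (33/4 - 77 - 8) + 1/29046 = -307/4 + 1/29046 = -4458559/58092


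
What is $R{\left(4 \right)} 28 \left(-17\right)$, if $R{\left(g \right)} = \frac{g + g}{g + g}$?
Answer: $-476$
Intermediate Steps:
$R{\left(g \right)} = 1$ ($R{\left(g \right)} = \frac{2 g}{2 g} = 2 g \frac{1}{2 g} = 1$)
$R{\left(4 \right)} 28 \left(-17\right) = 1 \cdot 28 \left(-17\right) = 28 \left(-17\right) = -476$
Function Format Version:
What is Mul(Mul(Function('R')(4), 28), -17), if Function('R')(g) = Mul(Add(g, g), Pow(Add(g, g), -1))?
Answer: -476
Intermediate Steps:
Function('R')(g) = 1 (Function('R')(g) = Mul(Mul(2, g), Pow(Mul(2, g), -1)) = Mul(Mul(2, g), Mul(Rational(1, 2), Pow(g, -1))) = 1)
Mul(Mul(Function('R')(4), 28), -17) = Mul(Mul(1, 28), -17) = Mul(28, -17) = -476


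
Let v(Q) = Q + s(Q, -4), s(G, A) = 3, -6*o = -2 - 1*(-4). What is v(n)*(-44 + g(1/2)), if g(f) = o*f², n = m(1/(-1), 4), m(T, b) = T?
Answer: -529/6 ≈ -88.167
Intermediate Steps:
o = -⅓ (o = -(-2 - 1*(-4))/6 = -(-2 + 4)/6 = -⅙*2 = -⅓ ≈ -0.33333)
n = -1 (n = 1/(-1) = 1*(-1) = -1)
g(f) = -f²/3
v(Q) = 3 + Q (v(Q) = Q + 3 = 3 + Q)
v(n)*(-44 + g(1/2)) = (3 - 1)*(-44 - (1/2)²/3) = 2*(-44 - (½)²/3) = 2*(-44 - ⅓*¼) = 2*(-44 - 1/12) = 2*(-529/12) = -529/6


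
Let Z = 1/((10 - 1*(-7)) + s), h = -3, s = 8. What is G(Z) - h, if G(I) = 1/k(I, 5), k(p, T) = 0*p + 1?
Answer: 4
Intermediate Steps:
k(p, T) = 1 (k(p, T) = 0 + 1 = 1)
Z = 1/25 (Z = 1/((10 - 1*(-7)) + 8) = 1/((10 + 7) + 8) = 1/(17 + 8) = 1/25 ≈ 0.040000)
G(I) = 1 (G(I) = 1/1 = 1)
G(Z) - h = 1 - 1*(-3) = 1 + 3 = 4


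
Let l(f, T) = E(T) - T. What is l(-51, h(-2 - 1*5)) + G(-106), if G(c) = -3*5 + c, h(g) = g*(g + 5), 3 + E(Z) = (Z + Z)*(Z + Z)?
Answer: 646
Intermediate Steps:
E(Z) = -3 + 4*Z² (E(Z) = -3 + (Z + Z)*(Z + Z) = -3 + (2*Z)*(2*Z) = -3 + 4*Z²)
h(g) = g*(5 + g)
l(f, T) = -3 - T + 4*T² (l(f, T) = (-3 + 4*T²) - T = -3 - T + 4*T²)
G(c) = -15 + c
l(-51, h(-2 - 1*5)) + G(-106) = (-3 - (-2 - 1*5)*(5 + (-2 - 1*5)) + 4*((-2 - 1*5)*(5 + (-2 - 1*5)))²) + (-15 - 106) = (-3 - (-2 - 5)*(5 + (-2 - 5)) + 4*((-2 - 5)*(5 + (-2 - 5)))²) - 121 = (-3 - (-7)*(5 - 7) + 4*(-7*(5 - 7))²) - 121 = (-3 - (-7)*(-2) + 4*(-7*(-2))²) - 121 = (-3 - 1*14 + 4*14²) - 121 = (-3 - 14 + 4*196) - 121 = (-3 - 14 + 784) - 121 = 767 - 121 = 646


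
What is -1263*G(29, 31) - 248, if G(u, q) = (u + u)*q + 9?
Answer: -2282489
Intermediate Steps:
G(u, q) = 9 + 2*q*u (G(u, q) = (2*u)*q + 9 = 2*q*u + 9 = 9 + 2*q*u)
-1263*G(29, 31) - 248 = -1263*(9 + 2*31*29) - 248 = -1263*(9 + 1798) - 248 = -1263*1807 - 248 = -2282241 - 248 = -2282489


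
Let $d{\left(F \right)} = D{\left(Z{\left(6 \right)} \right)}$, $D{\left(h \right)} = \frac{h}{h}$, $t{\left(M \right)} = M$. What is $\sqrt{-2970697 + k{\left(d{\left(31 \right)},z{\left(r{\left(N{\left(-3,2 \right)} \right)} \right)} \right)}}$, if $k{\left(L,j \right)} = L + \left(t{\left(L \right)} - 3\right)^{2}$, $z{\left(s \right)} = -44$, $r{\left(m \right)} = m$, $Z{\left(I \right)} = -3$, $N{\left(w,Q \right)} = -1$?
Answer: $2 i \sqrt{742673} \approx 1723.6 i$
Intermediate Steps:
$D{\left(h \right)} = 1$
$d{\left(F \right)} = 1$
$k{\left(L,j \right)} = L + \left(-3 + L\right)^{2}$ ($k{\left(L,j \right)} = L + \left(L - 3\right)^{2} = L + \left(-3 + L\right)^{2}$)
$\sqrt{-2970697 + k{\left(d{\left(31 \right)},z{\left(r{\left(N{\left(-3,2 \right)} \right)} \right)} \right)}} = \sqrt{-2970697 + \left(1 + \left(-3 + 1\right)^{2}\right)} = \sqrt{-2970697 + \left(1 + \left(-2\right)^{2}\right)} = \sqrt{-2970697 + \left(1 + 4\right)} = \sqrt{-2970697 + 5} = \sqrt{-2970692} = 2 i \sqrt{742673}$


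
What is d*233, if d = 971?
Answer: 226243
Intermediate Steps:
d*233 = 971*233 = 226243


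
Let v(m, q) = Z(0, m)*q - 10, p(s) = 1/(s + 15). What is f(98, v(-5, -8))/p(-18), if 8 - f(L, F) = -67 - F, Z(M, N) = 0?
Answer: -195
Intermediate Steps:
p(s) = 1/(15 + s)
v(m, q) = -10 (v(m, q) = 0*q - 10 = 0 - 10 = -10)
f(L, F) = 75 + F (f(L, F) = 8 - (-67 - F) = 8 + (67 + F) = 75 + F)
f(98, v(-5, -8))/p(-18) = (75 - 10)/(1/(15 - 18)) = 65/(1/(-3)) = 65/(-1/3) = 65*(-3) = -195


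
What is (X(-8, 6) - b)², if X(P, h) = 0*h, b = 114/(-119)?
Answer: 12996/14161 ≈ 0.91773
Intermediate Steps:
b = -114/119 (b = 114*(-1/119) = -114/119 ≈ -0.95798)
X(P, h) = 0
(X(-8, 6) - b)² = (0 - 1*(-114/119))² = (0 + 114/119)² = (114/119)² = 12996/14161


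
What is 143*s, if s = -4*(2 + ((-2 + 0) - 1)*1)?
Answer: 572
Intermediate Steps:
s = 4 (s = -4*(2 + (-2 - 1)*1) = -4*(2 - 3*1) = -4*(2 - 3) = -4*(-1) = 4)
143*s = 143*4 = 572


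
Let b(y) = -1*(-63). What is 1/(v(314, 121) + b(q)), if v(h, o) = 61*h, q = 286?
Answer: 1/19217 ≈ 5.2037e-5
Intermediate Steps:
b(y) = 63
1/(v(314, 121) + b(q)) = 1/(61*314 + 63) = 1/(19154 + 63) = 1/19217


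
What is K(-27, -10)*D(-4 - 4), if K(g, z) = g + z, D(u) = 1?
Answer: -37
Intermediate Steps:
K(-27, -10)*D(-4 - 4) = (-27 - 10)*1 = -37*1 = -37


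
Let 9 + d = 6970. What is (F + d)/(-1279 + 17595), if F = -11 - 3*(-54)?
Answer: 1778/4079 ≈ 0.43589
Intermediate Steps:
d = 6961 (d = -9 + 6970 = 6961)
F = 151 (F = -11 + 162 = 151)
(F + d)/(-1279 + 17595) = (151 + 6961)/(-1279 + 17595) = 7112/16316 = 7112*(1/16316) = 1778/4079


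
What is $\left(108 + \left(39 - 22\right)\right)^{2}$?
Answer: $15625$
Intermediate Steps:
$\left(108 + \left(39 - 22\right)\right)^{2} = \left(108 + 17\right)^{2} = 125^{2} = 15625$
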